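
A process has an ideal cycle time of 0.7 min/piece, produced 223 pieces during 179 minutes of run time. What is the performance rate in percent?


Formula: Performance = (Ideal CT * Total Count) / Run Time * 100
Ideal output time = 0.7 * 223 = 156.1 min
Performance = 156.1 / 179 * 100 = 87.2%

87.2%


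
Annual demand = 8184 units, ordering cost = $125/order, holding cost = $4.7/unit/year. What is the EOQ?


Formula: EOQ = sqrt(2 * D * S / H)
Numerator: 2 * 8184 * 125 = 2046000
2DS/H = 2046000 / 4.7 = 435319.1
EOQ = sqrt(435319.1) = 659.8 units

659.8 units


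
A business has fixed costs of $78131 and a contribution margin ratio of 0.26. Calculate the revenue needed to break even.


Formula: BER = Fixed Costs / Contribution Margin Ratio
BER = $78131 / 0.26
BER = $300503.85 (to the nearest cent)

$300503.85


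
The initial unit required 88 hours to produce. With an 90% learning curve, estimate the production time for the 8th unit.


Formula: T_n = T_1 * (learning_rate)^(log2(n)) where learning_rate = rate/100
Doublings = log2(8) = 3
T_n = 88 * 0.9^3
T_n = 88 * 0.729 = 64.2 hours

64.2 hours


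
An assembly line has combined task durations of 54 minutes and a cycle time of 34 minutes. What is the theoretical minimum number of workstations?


Formula: N_min = ceil(Sum of Task Times / Cycle Time)
N_min = ceil(54 min / 34 min) = ceil(1.5882)
N_min = 2 stations

2


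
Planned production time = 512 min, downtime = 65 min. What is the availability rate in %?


Formula: Availability = (Planned Time - Downtime) / Planned Time * 100
Uptime = 512 - 65 = 447 min
Availability = 447 / 512 * 100 = 87.3%

87.3%


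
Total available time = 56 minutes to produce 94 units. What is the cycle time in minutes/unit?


Formula: CT = Available Time / Number of Units
CT = 56 min / 94 units
CT = 0.6 min/unit

0.6 min/unit


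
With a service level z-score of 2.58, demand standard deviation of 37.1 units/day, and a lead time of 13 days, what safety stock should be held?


Formula: SS = z * sigma_d * sqrt(LT)
sqrt(LT) = sqrt(13) = 3.6056
SS = 2.58 * 37.1 * 3.6056
SS = 345.1 units

345.1 units


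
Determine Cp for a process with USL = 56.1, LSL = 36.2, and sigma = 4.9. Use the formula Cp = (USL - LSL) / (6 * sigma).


Cp = (56.1 - 36.2) / (6 * 4.9)

0.68


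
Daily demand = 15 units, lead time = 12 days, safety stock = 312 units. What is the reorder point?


Formula: ROP = (Daily Demand * Lead Time) + Safety Stock
Demand during lead time = 15 * 12 = 180 units
ROP = 180 + 312 = 492 units

492 units


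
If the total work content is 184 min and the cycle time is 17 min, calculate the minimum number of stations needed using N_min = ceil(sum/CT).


Formula: N_min = ceil(Sum of Task Times / Cycle Time)
N_min = ceil(184 min / 17 min) = ceil(10.8235)
N_min = 11 stations

11


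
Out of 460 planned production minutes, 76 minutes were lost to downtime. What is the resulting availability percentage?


Formula: Availability = (Planned Time - Downtime) / Planned Time * 100
Uptime = 460 - 76 = 384 min
Availability = 384 / 460 * 100 = 83.5%

83.5%


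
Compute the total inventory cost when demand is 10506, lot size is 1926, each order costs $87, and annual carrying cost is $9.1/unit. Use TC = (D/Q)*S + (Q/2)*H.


TC = 10506/1926 * 87 + 1926/2 * 9.1

$9237.87


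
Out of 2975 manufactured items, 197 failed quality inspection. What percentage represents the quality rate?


Formula: Quality Rate = Good Pieces / Total Pieces * 100
Good pieces = 2975 - 197 = 2778
QR = 2778 / 2975 * 100 = 93.4%

93.4%


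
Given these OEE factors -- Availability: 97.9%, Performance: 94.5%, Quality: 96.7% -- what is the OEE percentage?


Formula: OEE = Availability * Performance * Quality / 10000
A * P = 97.9% * 94.5% / 100 = 92.52%
OEE = 92.52% * 96.7% / 100 = 89.5%

89.5%


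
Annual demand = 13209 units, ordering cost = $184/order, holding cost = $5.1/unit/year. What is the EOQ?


Formula: EOQ = sqrt(2 * D * S / H)
Numerator: 2 * 13209 * 184 = 4860912
2DS/H = 4860912 / 5.1 = 953120.0
EOQ = sqrt(953120.0) = 976.3 units

976.3 units


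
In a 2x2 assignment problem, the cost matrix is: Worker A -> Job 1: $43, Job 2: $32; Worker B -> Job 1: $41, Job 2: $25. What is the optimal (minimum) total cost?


Option 1: A->1 + B->2 = $43 + $25 = $68
Option 2: A->2 + B->1 = $32 + $41 = $73
Min cost = min($68, $73) = $68

$68


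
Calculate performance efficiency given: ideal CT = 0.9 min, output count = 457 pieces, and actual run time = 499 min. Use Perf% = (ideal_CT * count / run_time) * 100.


Formula: Performance = (Ideal CT * Total Count) / Run Time * 100
Ideal output time = 0.9 * 457 = 411.3 min
Performance = 411.3 / 499 * 100 = 82.4%

82.4%


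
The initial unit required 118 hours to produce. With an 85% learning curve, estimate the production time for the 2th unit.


Formula: T_n = T_1 * (learning_rate)^(log2(n)) where learning_rate = rate/100
Doublings = log2(2) = 1
T_n = 118 * 0.85^1
T_n = 118 * 0.85 = 100.3 hours

100.3 hours


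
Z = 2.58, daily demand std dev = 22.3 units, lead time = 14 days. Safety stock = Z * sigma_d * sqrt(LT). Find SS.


Formula: SS = z * sigma_d * sqrt(LT)
sqrt(LT) = sqrt(14) = 3.7417
SS = 2.58 * 22.3 * 3.7417
SS = 215.3 units

215.3 units


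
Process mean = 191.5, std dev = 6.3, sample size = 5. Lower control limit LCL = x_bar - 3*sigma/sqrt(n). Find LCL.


LCL = 191.5 - 3 * 6.3 / sqrt(5)

183.05


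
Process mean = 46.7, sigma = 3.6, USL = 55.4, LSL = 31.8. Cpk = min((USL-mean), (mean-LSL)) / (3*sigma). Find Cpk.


Cpu = (55.4 - 46.7) / (3 * 3.6) = 0.81
Cpl = (46.7 - 31.8) / (3 * 3.6) = 1.38
Cpk = min(0.81, 1.38) = 0.81

0.81


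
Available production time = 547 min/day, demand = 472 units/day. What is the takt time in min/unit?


Formula: Takt Time = Available Production Time / Customer Demand
Takt = 547 min/day / 472 units/day
Takt = 1.16 min/unit

1.16 min/unit


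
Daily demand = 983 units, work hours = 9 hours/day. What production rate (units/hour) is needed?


Formula: Production Rate = Daily Demand / Available Hours
Rate = 983 units/day / 9 hours/day
Rate = 109.2 units/hour

109.2 units/hour


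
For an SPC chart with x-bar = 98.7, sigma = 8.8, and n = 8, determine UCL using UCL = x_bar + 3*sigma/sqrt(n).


UCL = 98.7 + 3 * 8.8 / sqrt(8)

108.03


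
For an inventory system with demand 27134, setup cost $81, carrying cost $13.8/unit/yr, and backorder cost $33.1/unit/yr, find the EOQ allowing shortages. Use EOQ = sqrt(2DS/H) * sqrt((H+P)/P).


Formula: EOQ* = sqrt(2DS/H) * sqrt((H+P)/P)
Base EOQ = sqrt(2*27134*81/13.8) = 564.38 units
Correction = sqrt((13.8+33.1)/33.1) = 1.19034
EOQ* = 564.38 * 1.19034 = 671.8 units

671.8 units


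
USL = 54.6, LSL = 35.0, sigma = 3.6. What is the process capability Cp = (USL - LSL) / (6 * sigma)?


Cp = (54.6 - 35.0) / (6 * 3.6)

0.91


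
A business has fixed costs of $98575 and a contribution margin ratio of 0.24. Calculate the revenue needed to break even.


Formula: BER = Fixed Costs / Contribution Margin Ratio
BER = $98575 / 0.24
BER = $410729.17 (to the nearest cent)

$410729.17


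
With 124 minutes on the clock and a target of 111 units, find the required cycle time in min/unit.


Formula: CT = Available Time / Number of Units
CT = 124 min / 111 units
CT = 1.12 min/unit

1.12 min/unit


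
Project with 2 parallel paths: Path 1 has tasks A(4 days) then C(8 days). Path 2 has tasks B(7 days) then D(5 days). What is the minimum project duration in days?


Path 1 = 4 + 8 = 12 days
Path 2 = 7 + 5 = 12 days
Duration = max(12, 12) = 12 days

12 days


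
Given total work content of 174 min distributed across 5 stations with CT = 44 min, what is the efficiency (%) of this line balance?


Formula: Efficiency = Sum of Task Times / (N_stations * CT) * 100
Total station capacity = 5 stations * 44 min = 220 min
Efficiency = 174 / 220 * 100 = 79.1%

79.1%


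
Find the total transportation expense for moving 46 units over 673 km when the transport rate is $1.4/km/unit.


TC = dist * cost * units = 673 * 1.4 * 46 = $43341.20

$43341.20


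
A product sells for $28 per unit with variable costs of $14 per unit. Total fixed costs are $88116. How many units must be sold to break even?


Formula: BEQ = Fixed Costs / (Price - Variable Cost)
Contribution margin = $28 - $14 = $14/unit
BEQ = ceil($88116 / $14/unit) = ceil(6294.0) = 6294 units

6294 units


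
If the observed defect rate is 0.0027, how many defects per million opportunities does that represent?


DPMO = defect_rate * 1000000 = 0.0027 * 1000000

2700


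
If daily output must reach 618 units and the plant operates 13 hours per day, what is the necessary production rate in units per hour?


Formula: Production Rate = Daily Demand / Available Hours
Rate = 618 units/day / 13 hours/day
Rate = 47.5 units/hour

47.5 units/hour


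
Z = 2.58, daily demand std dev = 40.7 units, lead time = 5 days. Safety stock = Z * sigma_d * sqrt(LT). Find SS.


Formula: SS = z * sigma_d * sqrt(LT)
sqrt(LT) = sqrt(5) = 2.2361
SS = 2.58 * 40.7 * 2.2361
SS = 234.8 units

234.8 units


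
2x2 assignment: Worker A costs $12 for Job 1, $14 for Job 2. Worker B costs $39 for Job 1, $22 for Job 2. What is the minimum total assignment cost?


Option 1: A->1 + B->2 = $12 + $22 = $34
Option 2: A->2 + B->1 = $14 + $39 = $53
Min cost = min($34, $53) = $34

$34


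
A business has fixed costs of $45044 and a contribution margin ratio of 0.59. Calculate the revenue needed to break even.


Formula: BER = Fixed Costs / Contribution Margin Ratio
BER = $45044 / 0.59
BER = $76345.76 (to the nearest cent)

$76345.76


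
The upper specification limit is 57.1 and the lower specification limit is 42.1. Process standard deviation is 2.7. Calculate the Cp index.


Cp = (57.1 - 42.1) / (6 * 2.7)

0.93


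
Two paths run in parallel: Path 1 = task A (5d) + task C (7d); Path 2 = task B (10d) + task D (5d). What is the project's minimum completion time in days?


Path 1 = 5 + 7 = 12 days
Path 2 = 10 + 5 = 15 days
Duration = max(12, 15) = 15 days

15 days


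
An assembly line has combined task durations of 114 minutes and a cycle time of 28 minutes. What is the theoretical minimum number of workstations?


Formula: N_min = ceil(Sum of Task Times / Cycle Time)
N_min = ceil(114 min / 28 min) = ceil(4.0714)
N_min = 5 stations

5


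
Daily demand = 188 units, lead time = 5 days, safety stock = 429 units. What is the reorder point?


Formula: ROP = (Daily Demand * Lead Time) + Safety Stock
Demand during lead time = 188 * 5 = 940 units
ROP = 940 + 429 = 1369 units

1369 units


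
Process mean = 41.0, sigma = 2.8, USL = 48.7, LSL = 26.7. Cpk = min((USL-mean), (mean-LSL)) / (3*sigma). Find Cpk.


Cpu = (48.7 - 41.0) / (3 * 2.8) = 0.92
Cpl = (41.0 - 26.7) / (3 * 2.8) = 1.7
Cpk = min(0.92, 1.7) = 0.92

0.92


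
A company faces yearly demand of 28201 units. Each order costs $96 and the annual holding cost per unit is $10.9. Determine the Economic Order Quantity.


Formula: EOQ = sqrt(2 * D * S / H)
Numerator: 2 * 28201 * 96 = 5414592
2DS/H = 5414592 / 10.9 = 496751.6
EOQ = sqrt(496751.6) = 704.8 units

704.8 units


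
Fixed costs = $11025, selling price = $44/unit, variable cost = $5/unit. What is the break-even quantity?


Formula: BEQ = Fixed Costs / (Price - Variable Cost)
Contribution margin = $44 - $5 = $39/unit
BEQ = ceil($11025 / $39/unit) = ceil(282.69) = 283 units

283 units


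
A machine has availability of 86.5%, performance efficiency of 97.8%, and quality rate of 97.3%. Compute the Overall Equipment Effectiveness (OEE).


Formula: OEE = Availability * Performance * Quality / 10000
A * P = 86.5% * 97.8% / 100 = 84.6%
OEE = 84.6% * 97.3% / 100 = 82.3%

82.3%


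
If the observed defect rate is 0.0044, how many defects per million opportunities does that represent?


DPMO = defect_rate * 1000000 = 0.0044 * 1000000

4400


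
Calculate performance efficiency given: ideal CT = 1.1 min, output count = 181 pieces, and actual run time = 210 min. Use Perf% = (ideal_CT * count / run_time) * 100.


Formula: Performance = (Ideal CT * Total Count) / Run Time * 100
Ideal output time = 1.1 * 181 = 199.1 min
Performance = 199.1 / 210 * 100 = 94.8%

94.8%


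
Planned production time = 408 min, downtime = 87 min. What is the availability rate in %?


Formula: Availability = (Planned Time - Downtime) / Planned Time * 100
Uptime = 408 - 87 = 321 min
Availability = 321 / 408 * 100 = 78.7%

78.7%


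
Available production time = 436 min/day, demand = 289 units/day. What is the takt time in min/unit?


Formula: Takt Time = Available Production Time / Customer Demand
Takt = 436 min/day / 289 units/day
Takt = 1.51 min/unit

1.51 min/unit


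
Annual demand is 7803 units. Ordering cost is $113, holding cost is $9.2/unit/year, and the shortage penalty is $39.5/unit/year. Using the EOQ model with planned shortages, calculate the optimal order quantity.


Formula: EOQ* = sqrt(2DS/H) * sqrt((H+P)/P)
Base EOQ = sqrt(2*7803*113/9.2) = 437.82 units
Correction = sqrt((9.2+39.5)/39.5) = 1.11037
EOQ* = 437.82 * 1.11037 = 486.1 units

486.1 units


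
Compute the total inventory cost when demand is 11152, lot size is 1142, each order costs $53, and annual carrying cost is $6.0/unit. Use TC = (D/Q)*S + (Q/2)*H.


TC = 11152/1142 * 53 + 1142/2 * 6.0

$3943.56


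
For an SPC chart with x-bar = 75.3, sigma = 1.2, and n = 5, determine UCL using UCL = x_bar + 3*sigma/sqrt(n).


UCL = 75.3 + 3 * 1.2 / sqrt(5)

76.91


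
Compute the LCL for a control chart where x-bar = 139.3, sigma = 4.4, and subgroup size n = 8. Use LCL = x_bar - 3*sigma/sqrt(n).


LCL = 139.3 - 3 * 4.4 / sqrt(8)

134.63


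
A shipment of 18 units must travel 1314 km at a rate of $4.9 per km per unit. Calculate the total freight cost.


TC = dist * cost * units = 1314 * 4.9 * 18 = $115894.80

$115894.80


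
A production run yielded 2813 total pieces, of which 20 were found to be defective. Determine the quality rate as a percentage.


Formula: Quality Rate = Good Pieces / Total Pieces * 100
Good pieces = 2813 - 20 = 2793
QR = 2793 / 2813 * 100 = 99.3%

99.3%


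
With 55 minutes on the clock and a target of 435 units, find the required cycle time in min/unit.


Formula: CT = Available Time / Number of Units
CT = 55 min / 435 units
CT = 0.13 min/unit

0.13 min/unit


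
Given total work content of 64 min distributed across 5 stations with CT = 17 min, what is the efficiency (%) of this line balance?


Formula: Efficiency = Sum of Task Times / (N_stations * CT) * 100
Total station capacity = 5 stations * 17 min = 85 min
Efficiency = 64 / 85 * 100 = 75.3%

75.3%


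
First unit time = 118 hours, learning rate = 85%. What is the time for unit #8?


Formula: T_n = T_1 * (learning_rate)^(log2(n)) where learning_rate = rate/100
Doublings = log2(8) = 3
T_n = 118 * 0.85^3
T_n = 118 * 0.6141 = 72.5 hours

72.5 hours


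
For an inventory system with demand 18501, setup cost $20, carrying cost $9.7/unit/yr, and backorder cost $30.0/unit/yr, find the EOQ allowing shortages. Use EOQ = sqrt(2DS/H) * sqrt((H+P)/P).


Formula: EOQ* = sqrt(2DS/H) * sqrt((H+P)/P)
Base EOQ = sqrt(2*18501*20/9.7) = 276.21 units
Correction = sqrt((9.7+30.0)/30.0) = 1.15036
EOQ* = 276.21 * 1.15036 = 317.7 units

317.7 units


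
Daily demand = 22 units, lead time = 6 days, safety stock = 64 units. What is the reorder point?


Formula: ROP = (Daily Demand * Lead Time) + Safety Stock
Demand during lead time = 22 * 6 = 132 units
ROP = 132 + 64 = 196 units

196 units


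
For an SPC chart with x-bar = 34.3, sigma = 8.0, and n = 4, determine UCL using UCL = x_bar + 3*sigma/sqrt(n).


UCL = 34.3 + 3 * 8.0 / sqrt(4)

46.3


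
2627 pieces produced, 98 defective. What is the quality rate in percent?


Formula: Quality Rate = Good Pieces / Total Pieces * 100
Good pieces = 2627 - 98 = 2529
QR = 2529 / 2627 * 100 = 96.3%

96.3%


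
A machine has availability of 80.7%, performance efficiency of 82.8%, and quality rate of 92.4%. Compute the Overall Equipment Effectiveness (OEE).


Formula: OEE = Availability * Performance * Quality / 10000
A * P = 80.7% * 82.8% / 100 = 66.82%
OEE = 66.82% * 92.4% / 100 = 61.7%

61.7%


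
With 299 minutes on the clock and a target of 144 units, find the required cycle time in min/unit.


Formula: CT = Available Time / Number of Units
CT = 299 min / 144 units
CT = 2.08 min/unit

2.08 min/unit


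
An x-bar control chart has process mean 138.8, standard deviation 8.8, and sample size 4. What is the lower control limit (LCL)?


LCL = 138.8 - 3 * 8.8 / sqrt(4)

125.6


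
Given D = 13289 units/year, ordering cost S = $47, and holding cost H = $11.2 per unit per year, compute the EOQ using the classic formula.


Formula: EOQ = sqrt(2 * D * S / H)
Numerator: 2 * 13289 * 47 = 1249166
2DS/H = 1249166 / 11.2 = 111532.7
EOQ = sqrt(111532.7) = 334.0 units

334.0 units


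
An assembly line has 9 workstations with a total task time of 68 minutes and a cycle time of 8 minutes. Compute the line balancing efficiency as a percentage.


Formula: Efficiency = Sum of Task Times / (N_stations * CT) * 100
Total station capacity = 9 stations * 8 min = 72 min
Efficiency = 68 / 72 * 100 = 94.4%

94.4%


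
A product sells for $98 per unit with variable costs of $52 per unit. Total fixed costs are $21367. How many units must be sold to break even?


Formula: BEQ = Fixed Costs / (Price - Variable Cost)
Contribution margin = $98 - $52 = $46/unit
BEQ = ceil($21367 / $46/unit) = ceil(464.5) = 465 units

465 units


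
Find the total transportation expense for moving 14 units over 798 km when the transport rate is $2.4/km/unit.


TC = dist * cost * units = 798 * 2.4 * 14 = $26812.80

$26812.80


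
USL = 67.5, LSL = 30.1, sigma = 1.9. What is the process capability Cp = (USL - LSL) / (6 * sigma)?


Cp = (67.5 - 30.1) / (6 * 1.9)

3.28


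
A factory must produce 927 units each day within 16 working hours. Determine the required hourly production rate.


Formula: Production Rate = Daily Demand / Available Hours
Rate = 927 units/day / 16 hours/day
Rate = 57.9 units/hour

57.9 units/hour


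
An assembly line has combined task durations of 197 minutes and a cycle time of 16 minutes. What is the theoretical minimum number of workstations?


Formula: N_min = ceil(Sum of Task Times / Cycle Time)
N_min = ceil(197 min / 16 min) = ceil(12.3125)
N_min = 13 stations

13


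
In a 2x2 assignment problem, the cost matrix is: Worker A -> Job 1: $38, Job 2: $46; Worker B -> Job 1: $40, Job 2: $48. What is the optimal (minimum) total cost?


Option 1: A->1 + B->2 = $38 + $48 = $86
Option 2: A->2 + B->1 = $46 + $40 = $86
Min cost = min($86, $86) = $86

$86


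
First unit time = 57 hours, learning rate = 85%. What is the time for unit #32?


Formula: T_n = T_1 * (learning_rate)^(log2(n)) where learning_rate = rate/100
Doublings = log2(32) = 5
T_n = 57 * 0.85^5
T_n = 57 * 0.4437 = 25.3 hours

25.3 hours


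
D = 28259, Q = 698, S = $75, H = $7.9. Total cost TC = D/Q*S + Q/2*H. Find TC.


TC = 28259/698 * 75 + 698/2 * 7.9

$5793.53


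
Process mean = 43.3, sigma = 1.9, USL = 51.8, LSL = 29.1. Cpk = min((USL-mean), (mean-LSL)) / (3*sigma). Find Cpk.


Cpu = (51.8 - 43.3) / (3 * 1.9) = 1.49
Cpl = (43.3 - 29.1) / (3 * 1.9) = 2.49
Cpk = min(1.49, 2.49) = 1.49

1.49


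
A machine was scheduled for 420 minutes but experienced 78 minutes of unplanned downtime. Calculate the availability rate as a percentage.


Formula: Availability = (Planned Time - Downtime) / Planned Time * 100
Uptime = 420 - 78 = 342 min
Availability = 342 / 420 * 100 = 81.4%

81.4%


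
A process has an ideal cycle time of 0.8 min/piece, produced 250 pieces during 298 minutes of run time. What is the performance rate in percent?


Formula: Performance = (Ideal CT * Total Count) / Run Time * 100
Ideal output time = 0.8 * 250 = 200.0 min
Performance = 200.0 / 298 * 100 = 67.1%

67.1%


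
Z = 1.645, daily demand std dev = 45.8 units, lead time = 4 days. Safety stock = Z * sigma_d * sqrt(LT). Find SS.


Formula: SS = z * sigma_d * sqrt(LT)
sqrt(LT) = sqrt(4) = 2.0
SS = 1.645 * 45.8 * 2.0
SS = 150.7 units

150.7 units


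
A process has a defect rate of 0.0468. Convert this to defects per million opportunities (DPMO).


DPMO = defect_rate * 1000000 = 0.0468 * 1000000

46800


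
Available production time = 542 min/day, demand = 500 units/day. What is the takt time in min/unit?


Formula: Takt Time = Available Production Time / Customer Demand
Takt = 542 min/day / 500 units/day
Takt = 1.08 min/unit

1.08 min/unit


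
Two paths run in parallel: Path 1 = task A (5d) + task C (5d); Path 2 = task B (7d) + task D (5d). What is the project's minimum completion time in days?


Path 1 = 5 + 5 = 10 days
Path 2 = 7 + 5 = 12 days
Duration = max(10, 12) = 12 days

12 days


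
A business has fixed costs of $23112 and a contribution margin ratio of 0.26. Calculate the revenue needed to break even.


Formula: BER = Fixed Costs / Contribution Margin Ratio
BER = $23112 / 0.26
BER = $88892.31 (to the nearest cent)

$88892.31


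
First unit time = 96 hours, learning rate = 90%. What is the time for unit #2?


Formula: T_n = T_1 * (learning_rate)^(log2(n)) where learning_rate = rate/100
Doublings = log2(2) = 1
T_n = 96 * 0.9^1
T_n = 96 * 0.9 = 86.4 hours

86.4 hours


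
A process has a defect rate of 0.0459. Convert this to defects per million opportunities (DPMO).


DPMO = defect_rate * 1000000 = 0.0459 * 1000000

45900


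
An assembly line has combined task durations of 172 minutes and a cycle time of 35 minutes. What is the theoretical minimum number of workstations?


Formula: N_min = ceil(Sum of Task Times / Cycle Time)
N_min = ceil(172 min / 35 min) = ceil(4.9143)
N_min = 5 stations

5


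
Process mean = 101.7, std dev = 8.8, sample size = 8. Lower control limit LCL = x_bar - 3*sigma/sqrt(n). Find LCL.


LCL = 101.7 - 3 * 8.8 / sqrt(8)

92.37


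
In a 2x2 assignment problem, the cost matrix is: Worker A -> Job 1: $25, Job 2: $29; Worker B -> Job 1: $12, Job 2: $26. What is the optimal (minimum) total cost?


Option 1: A->1 + B->2 = $25 + $26 = $51
Option 2: A->2 + B->1 = $29 + $12 = $41
Min cost = min($51, $41) = $41

$41


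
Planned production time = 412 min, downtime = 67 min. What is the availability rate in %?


Formula: Availability = (Planned Time - Downtime) / Planned Time * 100
Uptime = 412 - 67 = 345 min
Availability = 345 / 412 * 100 = 83.7%

83.7%


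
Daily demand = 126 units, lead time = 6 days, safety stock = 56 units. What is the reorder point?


Formula: ROP = (Daily Demand * Lead Time) + Safety Stock
Demand during lead time = 126 * 6 = 756 units
ROP = 756 + 56 = 812 units

812 units


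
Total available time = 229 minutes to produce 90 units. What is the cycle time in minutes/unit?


Formula: CT = Available Time / Number of Units
CT = 229 min / 90 units
CT = 2.54 min/unit

2.54 min/unit


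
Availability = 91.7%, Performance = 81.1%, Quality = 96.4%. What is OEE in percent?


Formula: OEE = Availability * Performance * Quality / 10000
A * P = 91.7% * 81.1% / 100 = 74.37%
OEE = 74.37% * 96.4% / 100 = 71.7%

71.7%


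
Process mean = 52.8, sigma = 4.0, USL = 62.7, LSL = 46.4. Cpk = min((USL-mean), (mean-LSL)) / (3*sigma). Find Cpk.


Cpu = (62.7 - 52.8) / (3 * 4.0) = 0.83
Cpl = (52.8 - 46.4) / (3 * 4.0) = 0.53
Cpk = min(0.83, 0.53) = 0.53

0.53


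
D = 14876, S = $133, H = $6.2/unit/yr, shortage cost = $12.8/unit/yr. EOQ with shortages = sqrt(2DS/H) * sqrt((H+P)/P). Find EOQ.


Formula: EOQ* = sqrt(2DS/H) * sqrt((H+P)/P)
Base EOQ = sqrt(2*14876*133/6.2) = 798.89 units
Correction = sqrt((6.2+12.8)/12.8) = 1.21835
EOQ* = 798.89 * 1.21835 = 973.3 units

973.3 units


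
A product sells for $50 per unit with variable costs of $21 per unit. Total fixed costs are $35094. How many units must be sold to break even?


Formula: BEQ = Fixed Costs / (Price - Variable Cost)
Contribution margin = $50 - $21 = $29/unit
BEQ = ceil($35094 / $29/unit) = ceil(1210.14) = 1211 units

1211 units


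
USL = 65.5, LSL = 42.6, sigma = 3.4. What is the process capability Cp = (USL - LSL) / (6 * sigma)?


Cp = (65.5 - 42.6) / (6 * 3.4)

1.12


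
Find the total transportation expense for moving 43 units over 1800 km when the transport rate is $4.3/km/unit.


TC = dist * cost * units = 1800 * 4.3 * 43 = $332820.00

$332820.00


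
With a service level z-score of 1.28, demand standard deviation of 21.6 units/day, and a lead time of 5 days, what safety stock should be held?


Formula: SS = z * sigma_d * sqrt(LT)
sqrt(LT) = sqrt(5) = 2.2361
SS = 1.28 * 21.6 * 2.2361
SS = 61.8 units

61.8 units


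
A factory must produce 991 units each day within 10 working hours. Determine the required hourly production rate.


Formula: Production Rate = Daily Demand / Available Hours
Rate = 991 units/day / 10 hours/day
Rate = 99.1 units/hour

99.1 units/hour


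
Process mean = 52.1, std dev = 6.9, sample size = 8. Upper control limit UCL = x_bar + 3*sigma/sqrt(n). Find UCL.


UCL = 52.1 + 3 * 6.9 / sqrt(8)

59.42


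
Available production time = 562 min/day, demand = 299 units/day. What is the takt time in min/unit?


Formula: Takt Time = Available Production Time / Customer Demand
Takt = 562 min/day / 299 units/day
Takt = 1.88 min/unit

1.88 min/unit


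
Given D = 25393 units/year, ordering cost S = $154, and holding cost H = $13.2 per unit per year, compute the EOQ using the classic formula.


Formula: EOQ = sqrt(2 * D * S / H)
Numerator: 2 * 25393 * 154 = 7821044
2DS/H = 7821044 / 13.2 = 592503.3
EOQ = sqrt(592503.3) = 769.7 units

769.7 units


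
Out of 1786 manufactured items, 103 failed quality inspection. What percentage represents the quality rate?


Formula: Quality Rate = Good Pieces / Total Pieces * 100
Good pieces = 1786 - 103 = 1683
QR = 1683 / 1786 * 100 = 94.2%

94.2%


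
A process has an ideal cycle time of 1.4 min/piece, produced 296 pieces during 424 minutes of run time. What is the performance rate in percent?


Formula: Performance = (Ideal CT * Total Count) / Run Time * 100
Ideal output time = 1.4 * 296 = 414.4 min
Performance = 414.4 / 424 * 100 = 97.7%

97.7%


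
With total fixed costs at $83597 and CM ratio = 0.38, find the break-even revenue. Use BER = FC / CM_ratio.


Formula: BER = Fixed Costs / Contribution Margin Ratio
BER = $83597 / 0.38
BER = $219992.11 (to the nearest cent)

$219992.11


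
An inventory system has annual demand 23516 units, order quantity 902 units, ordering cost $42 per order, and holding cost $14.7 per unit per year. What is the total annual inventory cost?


TC = 23516/902 * 42 + 902/2 * 14.7

$7724.68


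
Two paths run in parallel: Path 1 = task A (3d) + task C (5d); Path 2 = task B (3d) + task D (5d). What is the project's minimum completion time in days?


Path 1 = 3 + 5 = 8 days
Path 2 = 3 + 5 = 8 days
Duration = max(8, 8) = 8 days

8 days


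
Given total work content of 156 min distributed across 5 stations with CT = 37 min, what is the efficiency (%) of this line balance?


Formula: Efficiency = Sum of Task Times / (N_stations * CT) * 100
Total station capacity = 5 stations * 37 min = 185 min
Efficiency = 156 / 185 * 100 = 84.3%

84.3%


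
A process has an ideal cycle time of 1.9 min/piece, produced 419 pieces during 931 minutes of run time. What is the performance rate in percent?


Formula: Performance = (Ideal CT * Total Count) / Run Time * 100
Ideal output time = 1.9 * 419 = 796.1 min
Performance = 796.1 / 931 * 100 = 85.5%

85.5%


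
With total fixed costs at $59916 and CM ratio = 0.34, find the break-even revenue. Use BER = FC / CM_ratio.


Formula: BER = Fixed Costs / Contribution Margin Ratio
BER = $59916 / 0.34
BER = $176223.53 (to the nearest cent)

$176223.53


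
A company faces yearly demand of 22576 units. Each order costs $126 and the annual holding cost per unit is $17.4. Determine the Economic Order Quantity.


Formula: EOQ = sqrt(2 * D * S / H)
Numerator: 2 * 22576 * 126 = 5689152
2DS/H = 5689152 / 17.4 = 326962.8
EOQ = sqrt(326962.8) = 571.8 units

571.8 units


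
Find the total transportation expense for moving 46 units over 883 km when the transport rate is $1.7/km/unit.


TC = dist * cost * units = 883 * 1.7 * 46 = $69050.60

$69050.60


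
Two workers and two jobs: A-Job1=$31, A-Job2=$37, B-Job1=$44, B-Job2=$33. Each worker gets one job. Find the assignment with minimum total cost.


Option 1: A->1 + B->2 = $31 + $33 = $64
Option 2: A->2 + B->1 = $37 + $44 = $81
Min cost = min($64, $81) = $64

$64


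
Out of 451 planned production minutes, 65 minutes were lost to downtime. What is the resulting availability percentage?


Formula: Availability = (Planned Time - Downtime) / Planned Time * 100
Uptime = 451 - 65 = 386 min
Availability = 386 / 451 * 100 = 85.6%

85.6%


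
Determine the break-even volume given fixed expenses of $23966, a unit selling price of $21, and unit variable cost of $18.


Formula: BEQ = Fixed Costs / (Price - Variable Cost)
Contribution margin = $21 - $18 = $3/unit
BEQ = ceil($23966 / $3/unit) = ceil(7988.67) = 7989 units

7989 units


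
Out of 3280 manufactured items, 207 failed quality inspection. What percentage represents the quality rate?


Formula: Quality Rate = Good Pieces / Total Pieces * 100
Good pieces = 3280 - 207 = 3073
QR = 3073 / 3280 * 100 = 93.7%

93.7%


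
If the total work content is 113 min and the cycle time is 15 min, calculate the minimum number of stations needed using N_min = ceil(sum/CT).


Formula: N_min = ceil(Sum of Task Times / Cycle Time)
N_min = ceil(113 min / 15 min) = ceil(7.5333)
N_min = 8 stations

8


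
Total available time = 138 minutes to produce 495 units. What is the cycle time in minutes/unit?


Formula: CT = Available Time / Number of Units
CT = 138 min / 495 units
CT = 0.28 min/unit

0.28 min/unit


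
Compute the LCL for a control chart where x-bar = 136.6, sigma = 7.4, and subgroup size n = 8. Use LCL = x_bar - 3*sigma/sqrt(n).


LCL = 136.6 - 3 * 7.4 / sqrt(8)

128.75


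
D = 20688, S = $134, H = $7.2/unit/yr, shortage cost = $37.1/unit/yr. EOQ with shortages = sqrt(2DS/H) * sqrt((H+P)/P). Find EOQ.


Formula: EOQ* = sqrt(2DS/H) * sqrt((H+P)/P)
Base EOQ = sqrt(2*20688*134/7.2) = 877.53 units
Correction = sqrt((7.2+37.1)/37.1) = 1.09274
EOQ* = 877.53 * 1.09274 = 958.9 units

958.9 units


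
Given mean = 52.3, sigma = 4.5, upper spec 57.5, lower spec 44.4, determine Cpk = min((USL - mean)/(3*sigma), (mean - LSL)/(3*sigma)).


Cpu = (57.5 - 52.3) / (3 * 4.5) = 0.39
Cpl = (52.3 - 44.4) / (3 * 4.5) = 0.59
Cpk = min(0.39, 0.59) = 0.39

0.39


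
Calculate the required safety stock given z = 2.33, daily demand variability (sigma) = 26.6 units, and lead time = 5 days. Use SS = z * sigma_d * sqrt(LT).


Formula: SS = z * sigma_d * sqrt(LT)
sqrt(LT) = sqrt(5) = 2.2361
SS = 2.33 * 26.6 * 2.2361
SS = 138.6 units

138.6 units


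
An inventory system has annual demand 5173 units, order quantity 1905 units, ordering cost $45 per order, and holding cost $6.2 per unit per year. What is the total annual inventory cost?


TC = 5173/1905 * 45 + 1905/2 * 6.2

$6027.70


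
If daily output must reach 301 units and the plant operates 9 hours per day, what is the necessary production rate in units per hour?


Formula: Production Rate = Daily Demand / Available Hours
Rate = 301 units/day / 9 hours/day
Rate = 33.4 units/hour

33.4 units/hour


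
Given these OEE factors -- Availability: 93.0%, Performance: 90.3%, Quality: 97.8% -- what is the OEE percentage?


Formula: OEE = Availability * Performance * Quality / 10000
A * P = 93.0% * 90.3% / 100 = 83.98%
OEE = 83.98% * 97.8% / 100 = 82.1%

82.1%


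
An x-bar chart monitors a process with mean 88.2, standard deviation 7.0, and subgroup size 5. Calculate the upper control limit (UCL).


UCL = 88.2 + 3 * 7.0 / sqrt(5)

97.59


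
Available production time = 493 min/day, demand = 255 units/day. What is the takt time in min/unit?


Formula: Takt Time = Available Production Time / Customer Demand
Takt = 493 min/day / 255 units/day
Takt = 1.93 min/unit

1.93 min/unit


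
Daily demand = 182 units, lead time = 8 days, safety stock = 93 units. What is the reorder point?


Formula: ROP = (Daily Demand * Lead Time) + Safety Stock
Demand during lead time = 182 * 8 = 1456 units
ROP = 1456 + 93 = 1549 units

1549 units


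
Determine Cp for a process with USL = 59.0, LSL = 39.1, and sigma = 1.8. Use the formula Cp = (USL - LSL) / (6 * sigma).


Cp = (59.0 - 39.1) / (6 * 1.8)

1.84


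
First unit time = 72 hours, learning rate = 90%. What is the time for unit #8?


Formula: T_n = T_1 * (learning_rate)^(log2(n)) where learning_rate = rate/100
Doublings = log2(8) = 3
T_n = 72 * 0.9^3
T_n = 72 * 0.729 = 52.5 hours

52.5 hours


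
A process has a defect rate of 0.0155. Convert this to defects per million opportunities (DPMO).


DPMO = defect_rate * 1000000 = 0.0155 * 1000000

15500


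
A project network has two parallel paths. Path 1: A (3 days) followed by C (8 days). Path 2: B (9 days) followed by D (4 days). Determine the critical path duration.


Path 1 = 3 + 8 = 11 days
Path 2 = 9 + 4 = 13 days
Duration = max(11, 13) = 13 days

13 days


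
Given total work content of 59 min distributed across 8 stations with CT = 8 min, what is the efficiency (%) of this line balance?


Formula: Efficiency = Sum of Task Times / (N_stations * CT) * 100
Total station capacity = 8 stations * 8 min = 64 min
Efficiency = 59 / 64 * 100 = 92.2%

92.2%


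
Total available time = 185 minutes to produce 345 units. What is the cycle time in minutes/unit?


Formula: CT = Available Time / Number of Units
CT = 185 min / 345 units
CT = 0.54 min/unit

0.54 min/unit


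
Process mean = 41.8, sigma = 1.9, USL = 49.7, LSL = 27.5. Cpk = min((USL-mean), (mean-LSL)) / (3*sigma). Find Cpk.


Cpu = (49.7 - 41.8) / (3 * 1.9) = 1.39
Cpl = (41.8 - 27.5) / (3 * 1.9) = 2.51
Cpk = min(1.39, 2.51) = 1.39

1.39


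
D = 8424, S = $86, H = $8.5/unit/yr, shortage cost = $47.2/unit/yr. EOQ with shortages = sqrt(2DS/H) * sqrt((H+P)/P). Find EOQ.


Formula: EOQ* = sqrt(2DS/H) * sqrt((H+P)/P)
Base EOQ = sqrt(2*8424*86/8.5) = 412.87 units
Correction = sqrt((8.5+47.2)/47.2) = 1.08632
EOQ* = 412.87 * 1.08632 = 448.5 units

448.5 units


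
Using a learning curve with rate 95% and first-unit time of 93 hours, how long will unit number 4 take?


Formula: T_n = T_1 * (learning_rate)^(log2(n)) where learning_rate = rate/100
Doublings = log2(4) = 2
T_n = 93 * 0.95^2
T_n = 93 * 0.9025 = 83.9 hours

83.9 hours


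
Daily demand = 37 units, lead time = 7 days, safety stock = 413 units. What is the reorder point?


Formula: ROP = (Daily Demand * Lead Time) + Safety Stock
Demand during lead time = 37 * 7 = 259 units
ROP = 259 + 413 = 672 units

672 units


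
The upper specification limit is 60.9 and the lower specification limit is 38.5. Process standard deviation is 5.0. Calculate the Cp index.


Cp = (60.9 - 38.5) / (6 * 5.0)

0.75


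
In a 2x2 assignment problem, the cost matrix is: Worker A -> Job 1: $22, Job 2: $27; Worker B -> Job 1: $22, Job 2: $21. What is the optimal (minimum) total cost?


Option 1: A->1 + B->2 = $22 + $21 = $43
Option 2: A->2 + B->1 = $27 + $22 = $49
Min cost = min($43, $49) = $43

$43


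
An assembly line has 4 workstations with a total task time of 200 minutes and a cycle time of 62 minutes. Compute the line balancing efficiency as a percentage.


Formula: Efficiency = Sum of Task Times / (N_stations * CT) * 100
Total station capacity = 4 stations * 62 min = 248 min
Efficiency = 200 / 248 * 100 = 80.6%

80.6%


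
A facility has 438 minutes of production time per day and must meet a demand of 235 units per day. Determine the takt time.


Formula: Takt Time = Available Production Time / Customer Demand
Takt = 438 min/day / 235 units/day
Takt = 1.86 min/unit

1.86 min/unit


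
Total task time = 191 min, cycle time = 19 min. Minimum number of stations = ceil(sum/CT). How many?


Formula: N_min = ceil(Sum of Task Times / Cycle Time)
N_min = ceil(191 min / 19 min) = ceil(10.0526)
N_min = 11 stations

11


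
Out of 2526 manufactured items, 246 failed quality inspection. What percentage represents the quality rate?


Formula: Quality Rate = Good Pieces / Total Pieces * 100
Good pieces = 2526 - 246 = 2280
QR = 2280 / 2526 * 100 = 90.3%

90.3%


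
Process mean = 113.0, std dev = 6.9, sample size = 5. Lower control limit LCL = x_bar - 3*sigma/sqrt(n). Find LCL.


LCL = 113.0 - 3 * 6.9 / sqrt(5)

103.74


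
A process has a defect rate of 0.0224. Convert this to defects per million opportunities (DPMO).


DPMO = defect_rate * 1000000 = 0.0224 * 1000000

22400


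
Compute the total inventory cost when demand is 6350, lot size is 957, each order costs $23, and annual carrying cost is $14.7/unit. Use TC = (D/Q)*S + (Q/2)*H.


TC = 6350/957 * 23 + 957/2 * 14.7

$7186.56


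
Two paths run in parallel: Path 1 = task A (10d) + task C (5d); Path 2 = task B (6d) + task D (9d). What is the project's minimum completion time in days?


Path 1 = 10 + 5 = 15 days
Path 2 = 6 + 9 = 15 days
Duration = max(15, 15) = 15 days

15 days


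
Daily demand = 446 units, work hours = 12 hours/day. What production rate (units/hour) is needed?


Formula: Production Rate = Daily Demand / Available Hours
Rate = 446 units/day / 12 hours/day
Rate = 37.2 units/hour

37.2 units/hour


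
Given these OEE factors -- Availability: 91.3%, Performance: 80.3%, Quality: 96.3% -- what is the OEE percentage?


Formula: OEE = Availability * Performance * Quality / 10000
A * P = 91.3% * 80.3% / 100 = 73.31%
OEE = 73.31% * 96.3% / 100 = 70.6%

70.6%


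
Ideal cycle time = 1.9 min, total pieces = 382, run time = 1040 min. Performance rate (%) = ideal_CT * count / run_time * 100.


Formula: Performance = (Ideal CT * Total Count) / Run Time * 100
Ideal output time = 1.9 * 382 = 725.8 min
Performance = 725.8 / 1040 * 100 = 69.8%

69.8%


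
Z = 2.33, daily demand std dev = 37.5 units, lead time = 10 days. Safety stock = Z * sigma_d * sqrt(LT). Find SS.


Formula: SS = z * sigma_d * sqrt(LT)
sqrt(LT) = sqrt(10) = 3.1623
SS = 2.33 * 37.5 * 3.1623
SS = 276.3 units

276.3 units


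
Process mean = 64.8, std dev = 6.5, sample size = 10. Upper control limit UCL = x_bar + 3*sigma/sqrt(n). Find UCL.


UCL = 64.8 + 3 * 6.5 / sqrt(10)

70.97


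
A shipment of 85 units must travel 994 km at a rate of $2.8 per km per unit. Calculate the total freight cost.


TC = dist * cost * units = 994 * 2.8 * 85 = $236572.00

$236572.00


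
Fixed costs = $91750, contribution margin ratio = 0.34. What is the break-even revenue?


Formula: BER = Fixed Costs / Contribution Margin Ratio
BER = $91750 / 0.34
BER = $269852.94 (to the nearest cent)

$269852.94


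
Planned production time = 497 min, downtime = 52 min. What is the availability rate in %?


Formula: Availability = (Planned Time - Downtime) / Planned Time * 100
Uptime = 497 - 52 = 445 min
Availability = 445 / 497 * 100 = 89.5%

89.5%


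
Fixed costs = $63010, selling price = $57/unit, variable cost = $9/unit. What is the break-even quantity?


Formula: BEQ = Fixed Costs / (Price - Variable Cost)
Contribution margin = $57 - $9 = $48/unit
BEQ = ceil($63010 / $48/unit) = ceil(1312.71) = 1313 units

1313 units


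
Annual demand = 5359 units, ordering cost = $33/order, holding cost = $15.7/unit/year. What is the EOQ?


Formula: EOQ = sqrt(2 * D * S / H)
Numerator: 2 * 5359 * 33 = 353694
2DS/H = 353694 / 15.7 = 22528.3
EOQ = sqrt(22528.3) = 150.1 units

150.1 units
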